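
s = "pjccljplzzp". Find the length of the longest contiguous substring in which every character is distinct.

[p] len 1
[p, j] len 2
[p, j, c] len 3
[c] len 1
[c, l] len 2
[c, l, j] len 3
[c, l, j, p] len 4
[j, p, l] len 3
[j, p, l, z] len 4
[z] len 1
[z, p] len 2
Longest all-distinct length: 4.

4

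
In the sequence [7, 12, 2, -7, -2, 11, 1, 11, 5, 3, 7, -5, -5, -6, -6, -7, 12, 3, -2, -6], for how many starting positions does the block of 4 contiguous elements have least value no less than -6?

9

[7, 12, 2, -7] → min -7
[12, 2, -7, -2] → min -7
[2, -7, -2, 11] → min -7
[-7, -2, 11, 1] → min -7
[-2, 11, 1, 11] → min -2  ≥ -6 ✓
[11, 1, 11, 5] → min 1  ≥ -6 ✓
[1, 11, 5, 3] → min 1  ≥ -6 ✓
[11, 5, 3, 7] → min 3  ≥ -6 ✓
[5, 3, 7, -5] → min -5  ≥ -6 ✓
[3, 7, -5, -5] → min -5  ≥ -6 ✓
[7, -5, -5, -6] → min -6  ≥ -6 ✓
[-5, -5, -6, -6] → min -6  ≥ -6 ✓
[-5, -6, -6, -7] → min -7
[-6, -6, -7, 12] → min -7
[-6, -7, 12, 3] → min -7
[-7, 12, 3, -2] → min -7
[12, 3, -2, -6] → min -6  ≥ -6 ✓
9 windows satisfy the condition.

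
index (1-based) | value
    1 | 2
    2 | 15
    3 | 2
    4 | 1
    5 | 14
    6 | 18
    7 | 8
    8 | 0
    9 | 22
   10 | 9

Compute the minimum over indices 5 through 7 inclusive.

Elements at indices 5..7: 14, 18, 8
min(14, 18, 8) = 8

8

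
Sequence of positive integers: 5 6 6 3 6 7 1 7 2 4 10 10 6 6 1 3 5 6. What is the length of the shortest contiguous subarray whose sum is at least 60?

11

add 5: running sum 5 < 60
add 6: running sum 11 < 60
add 6: running sum 17 < 60
add 3: running sum 20 < 60
add 6: running sum 26 < 60
add 7: running sum 33 < 60
add 1: running sum 34 < 60
add 7: running sum 41 < 60
add 2: running sum 43 < 60
add 4: running sum 47 < 60
add 10: running sum 57 < 60
end 11: [6, 6, 3, 6, 7, 1, 7, 2, 4, 10, 10] sum 62, len 11
end 12: [6, 3, 6, 7, 1, 7, 2, 4, 10, 10, 6] sum 62, len 11
end 13: [3, 6, 7, 1, 7, 2, 4, 10, 10, 6, 6] sum 62, len 11
end 14: [6, 7, 1, 7, 2, 4, 10, 10, 6, 6, 1] sum 60, len 11
end 15: [6, 7, 1, 7, 2, 4, 10, 10, 6, 6, 1, 3] sum 63, len 12
end 16: [7, 1, 7, 2, 4, 10, 10, 6, 6, 1, 3, 5] sum 62, len 12
end 17: [7, 2, 4, 10, 10, 6, 6, 1, 3, 5, 6] sum 60, len 11
Shortest qualifying length: 11.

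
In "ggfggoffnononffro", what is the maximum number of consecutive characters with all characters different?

3

[g] len 1
[g] len 1
[g, f] len 2
[f, g] len 2
[g] len 1
[g, o] len 2
[g, o, f] len 3
[f] len 1
[f, n] len 2
[f, n, o] len 3
[o, n] len 2
[n, o] len 2
[o, n] len 2
[o, n, f] len 3
[f] len 1
[f, r] len 2
[f, r, o] len 3
Longest all-distinct length: 3.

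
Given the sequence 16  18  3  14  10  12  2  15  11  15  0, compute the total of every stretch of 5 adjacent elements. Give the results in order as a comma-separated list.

Sliding a size-5 window across the 11 values:
16 18 3 14 10 → sum 61
18 3 14 10 12 → sum 57
3 14 10 12 2 → sum 41
14 10 12 2 15 → sum 53
10 12 2 15 11 → sum 50
12 2 15 11 15 → sum 55
2 15 11 15 0 → sum 43

61, 57, 41, 53, 50, 55, 43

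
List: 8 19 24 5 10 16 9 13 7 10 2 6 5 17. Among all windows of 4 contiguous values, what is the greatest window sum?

58

(8, 19, 24, 5) → sum 56
(19, 24, 5, 10) → sum 58
(24, 5, 10, 16) → sum 55
(5, 10, 16, 9) → sum 40
(10, 16, 9, 13) → sum 48
(16, 9, 13, 7) → sum 45
(9, 13, 7, 10) → sum 39
(13, 7, 10, 2) → sum 32
(7, 10, 2, 6) → sum 25
(10, 2, 6, 5) → sum 23
(2, 6, 5, 17) → sum 30
Greatest of these is 58.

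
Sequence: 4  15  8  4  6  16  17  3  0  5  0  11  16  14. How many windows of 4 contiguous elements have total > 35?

4 15 8 4 → sum 31
15 8 4 6 → sum 33
8 4 6 16 → sum 34
4 6 16 17 → sum 43  > 35 ✓
6 16 17 3 → sum 42  > 35 ✓
16 17 3 0 → sum 36  > 35 ✓
17 3 0 5 → sum 25
3 0 5 0 → sum 8
0 5 0 11 → sum 16
5 0 11 16 → sum 32
0 11 16 14 → sum 41  > 35 ✓
4 windows satisfy the condition.

4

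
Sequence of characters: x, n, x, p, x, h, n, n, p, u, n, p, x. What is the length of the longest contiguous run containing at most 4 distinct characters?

9

add x: window [x] (1 distinct), len 1
add n: window [x, n] (2 distinct), len 2
add x: window [x, n, x] (2 distinct), len 3
add p: window [x, n, x, p] (3 distinct), len 4
add x: window [x, n, x, p, x] (3 distinct), len 5
add h: window [x, n, x, p, x, h] (4 distinct), len 6
add n: window [x, n, x, p, x, h, n] (4 distinct), len 7
add n: window [x, n, x, p, x, h, n, n] (4 distinct), len 8
add p: window [x, n, x, p, x, h, n, n, p] (4 distinct), len 9
add u: window [h, n, n, p, u] (4 distinct), len 5
add n: window [h, n, n, p, u, n] (4 distinct), len 6
add p: window [h, n, n, p, u, n, p] (4 distinct), len 7
add x: window [n, n, p, u, n, p, x] (4 distinct), len 7
Longest length with ≤4 distinct: 9.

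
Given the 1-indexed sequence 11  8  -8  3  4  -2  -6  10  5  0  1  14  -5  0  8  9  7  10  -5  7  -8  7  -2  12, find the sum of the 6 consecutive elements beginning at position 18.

9

Elements at indices 18..23: 10, -5, 7, -8, 7, -2
sum(10, -5, 7, -8, 7, -2) = 9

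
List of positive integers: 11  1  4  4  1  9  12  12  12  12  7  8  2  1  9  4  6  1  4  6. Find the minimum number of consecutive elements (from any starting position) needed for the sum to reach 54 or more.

5

add 11: running sum 11 < 54
add 1: running sum 12 < 54
add 4: running sum 16 < 54
add 4: running sum 20 < 54
add 1: running sum 21 < 54
add 9: running sum 30 < 54
add 12: running sum 42 < 54
end 7: [11, 1, 4, 4, 1, 9, 12, 12] sum 54, len 8
end 8: [4, 4, 1, 9, 12, 12, 12] sum 54, len 7
end 9: [9, 12, 12, 12, 12] sum 57, len 5
end 10: [12, 12, 12, 12, 7] sum 55, len 5
end 11: [12, 12, 12, 12, 7, 8] sum 63, len 6
end 12: [12, 12, 12, 12, 7, 8, 2] sum 65, len 7
end 13: [12, 12, 12, 7, 8, 2, 1] sum 54, len 7
end 14: [12, 12, 12, 7, 8, 2, 1, 9] sum 63, len 8
end 15: [12, 12, 7, 8, 2, 1, 9, 4] sum 55, len 8
end 16: [12, 12, 7, 8, 2, 1, 9, 4, 6] sum 61, len 9
end 17: [12, 12, 7, 8, 2, 1, 9, 4, 6, 1] sum 62, len 10
end 18: [12, 7, 8, 2, 1, 9, 4, 6, 1, 4] sum 54, len 10
end 19: [12, 7, 8, 2, 1, 9, 4, 6, 1, 4, 6] sum 60, len 11
Shortest qualifying length: 5.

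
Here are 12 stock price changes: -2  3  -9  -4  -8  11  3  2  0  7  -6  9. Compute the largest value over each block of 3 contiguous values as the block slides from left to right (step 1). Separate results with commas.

Sliding a size-3 window across the 12 values:
(-2, 3, -9) → max 3
(3, -9, -4) → max 3
(-9, -4, -8) → max -4
(-4, -8, 11) → max 11
(-8, 11, 3) → max 11
(11, 3, 2) → max 11
(3, 2, 0) → max 3
(2, 0, 7) → max 7
(0, 7, -6) → max 7
(7, -6, 9) → max 9

3, 3, -4, 11, 11, 11, 3, 7, 7, 9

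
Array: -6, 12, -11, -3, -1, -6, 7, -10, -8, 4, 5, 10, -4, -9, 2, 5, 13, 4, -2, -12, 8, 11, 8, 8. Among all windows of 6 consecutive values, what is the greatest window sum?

22

Each size-6 window and its sum:
[-6, 12, -11, -3, -1, -6] → sum -15
[12, -11, -3, -1, -6, 7] → sum -2
[-11, -3, -1, -6, 7, -10] → sum -24
[-3, -1, -6, 7, -10, -8] → sum -21
[-1, -6, 7, -10, -8, 4] → sum -14
[-6, 7, -10, -8, 4, 5] → sum -8
[7, -10, -8, 4, 5, 10] → sum 8
[-10, -8, 4, 5, 10, -4] → sum -3
[-8, 4, 5, 10, -4, -9] → sum -2
[4, 5, 10, -4, -9, 2] → sum 8
[5, 10, -4, -9, 2, 5] → sum 9
[10, -4, -9, 2, 5, 13] → sum 17
[-4, -9, 2, 5, 13, 4] → sum 11
[-9, 2, 5, 13, 4, -2] → sum 13
[2, 5, 13, 4, -2, -12] → sum 10
[5, 13, 4, -2, -12, 8] → sum 16
[13, 4, -2, -12, 8, 11] → sum 22
[4, -2, -12, 8, 11, 8] → sum 17
[-2, -12, 8, 11, 8, 8] → sum 21
Greatest of these is 22.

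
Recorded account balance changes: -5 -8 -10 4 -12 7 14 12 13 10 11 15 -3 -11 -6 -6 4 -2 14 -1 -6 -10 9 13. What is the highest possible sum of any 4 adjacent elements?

(-5, -8, -10, 4) → sum -19
(-8, -10, 4, -12) → sum -26
(-10, 4, -12, 7) → sum -11
(4, -12, 7, 14) → sum 13
(-12, 7, 14, 12) → sum 21
(7, 14, 12, 13) → sum 46
(14, 12, 13, 10) → sum 49
(12, 13, 10, 11) → sum 46
(13, 10, 11, 15) → sum 49
(10, 11, 15, -3) → sum 33
(11, 15, -3, -11) → sum 12
(15, -3, -11, -6) → sum -5
(-3, -11, -6, -6) → sum -26
(-11, -6, -6, 4) → sum -19
(-6, -6, 4, -2) → sum -10
(-6, 4, -2, 14) → sum 10
(4, -2, 14, -1) → sum 15
(-2, 14, -1, -6) → sum 5
(14, -1, -6, -10) → sum -3
(-1, -6, -10, 9) → sum -8
(-6, -10, 9, 13) → sum 6
Highest of these is 49.

49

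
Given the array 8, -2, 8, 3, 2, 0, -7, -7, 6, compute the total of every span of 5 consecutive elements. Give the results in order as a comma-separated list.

19, 11, 6, -9, -6

8 -2 8 3 2 → sum 19
-2 8 3 2 0 → sum 11
8 3 2 0 -7 → sum 6
3 2 0 -7 -7 → sum -9
2 0 -7 -7 6 → sum -6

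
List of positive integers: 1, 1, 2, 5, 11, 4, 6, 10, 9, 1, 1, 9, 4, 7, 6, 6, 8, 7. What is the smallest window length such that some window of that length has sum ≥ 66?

11

Extend right; whenever the sum reaches 66, record the length and shrink from the left:
add 1: running sum 1 < 66
add 1: running sum 2 < 66
add 2: running sum 4 < 66
add 5: running sum 9 < 66
add 11: running sum 20 < 66
add 4: running sum 24 < 66
add 6: running sum 30 < 66
add 10: running sum 40 < 66
add 9: running sum 49 < 66
add 1: running sum 50 < 66
add 1: running sum 51 < 66
add 9: running sum 60 < 66
add 4: running sum 64 < 66
end 13: [5, 11, 4, 6, 10, 9, 1, 1, 9, 4, 7] sum 67, len 11
end 14: [11, 4, 6, 10, 9, 1, 1, 9, 4, 7, 6] sum 68, len 11
end 15: [11, 4, 6, 10, 9, 1, 1, 9, 4, 7, 6, 6] sum 74, len 12
end 16: [6, 10, 9, 1, 1, 9, 4, 7, 6, 6, 8] sum 67, len 11
end 17: [10, 9, 1, 1, 9, 4, 7, 6, 6, 8, 7] sum 68, len 11
Shortest qualifying length: 11.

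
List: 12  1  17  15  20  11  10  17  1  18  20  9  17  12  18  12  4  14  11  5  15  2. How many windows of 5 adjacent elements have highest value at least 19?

12 1 17 15 20 → max 20  ≥ 19 ✓
1 17 15 20 11 → max 20  ≥ 19 ✓
17 15 20 11 10 → max 20  ≥ 19 ✓
15 20 11 10 17 → max 20  ≥ 19 ✓
20 11 10 17 1 → max 20  ≥ 19 ✓
11 10 17 1 18 → max 18
10 17 1 18 20 → max 20  ≥ 19 ✓
17 1 18 20 9 → max 20  ≥ 19 ✓
1 18 20 9 17 → max 20  ≥ 19 ✓
18 20 9 17 12 → max 20  ≥ 19 ✓
20 9 17 12 18 → max 20  ≥ 19 ✓
9 17 12 18 12 → max 18
17 12 18 12 4 → max 18
12 18 12 4 14 → max 18
18 12 4 14 11 → max 18
12 4 14 11 5 → max 14
4 14 11 5 15 → max 15
14 11 5 15 2 → max 15
10 windows satisfy the condition.

10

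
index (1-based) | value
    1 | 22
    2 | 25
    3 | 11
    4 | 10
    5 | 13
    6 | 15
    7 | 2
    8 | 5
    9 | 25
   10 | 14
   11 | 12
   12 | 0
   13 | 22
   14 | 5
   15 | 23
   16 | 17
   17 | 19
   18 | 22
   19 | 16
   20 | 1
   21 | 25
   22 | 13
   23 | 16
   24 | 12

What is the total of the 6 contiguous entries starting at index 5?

Elements at indices 5..10: 13, 15, 2, 5, 25, 14
sum(13, 15, 2, 5, 25, 14) = 74

74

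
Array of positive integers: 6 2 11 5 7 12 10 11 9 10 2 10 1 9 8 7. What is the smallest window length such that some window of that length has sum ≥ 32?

3

Extend right; whenever the sum reaches 32, record the length and shrink from the left:
add 6: running sum 6 < 32
add 2: running sum 8 < 32
add 11: running sum 19 < 32
add 5: running sum 24 < 32
add 7: running sum 31 < 32
end 5: [11, 5, 7, 12] sum 35, len 4
end 6: [5, 7, 12, 10] sum 34, len 4
end 7: [12, 10, 11] sum 33, len 3
end 8: [12, 10, 11, 9] sum 42, len 4
end 9: [10, 11, 9, 10] sum 40, len 4
end 10: [11, 9, 10, 2] sum 32, len 4
end 11: [11, 9, 10, 2, 10] sum 42, len 5
end 12: [9, 10, 2, 10, 1] sum 32, len 5
end 13: [10, 2, 10, 1, 9] sum 32, len 5
end 14: [10, 2, 10, 1, 9, 8] sum 40, len 6
end 15: [10, 1, 9, 8, 7] sum 35, len 5
Shortest qualifying length: 3.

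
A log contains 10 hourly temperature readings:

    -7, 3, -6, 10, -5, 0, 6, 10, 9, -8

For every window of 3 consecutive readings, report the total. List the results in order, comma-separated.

-7 3 -6 → sum -10
3 -6 10 → sum 7
-6 10 -5 → sum -1
10 -5 0 → sum 5
-5 0 6 → sum 1
0 6 10 → sum 16
6 10 9 → sum 25
10 9 -8 → sum 11

-10, 7, -1, 5, 1, 16, 25, 11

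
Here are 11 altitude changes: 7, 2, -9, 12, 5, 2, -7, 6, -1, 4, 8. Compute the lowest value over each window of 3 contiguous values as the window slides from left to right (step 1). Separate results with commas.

(7, 2, -9) → min -9
(2, -9, 12) → min -9
(-9, 12, 5) → min -9
(12, 5, 2) → min 2
(5, 2, -7) → min -7
(2, -7, 6) → min -7
(-7, 6, -1) → min -7
(6, -1, 4) → min -1
(-1, 4, 8) → min -1

-9, -9, -9, 2, -7, -7, -7, -1, -1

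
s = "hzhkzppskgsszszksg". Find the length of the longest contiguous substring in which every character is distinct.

4

add h: [h] len 1
add z: [h, z] len 2
add h (repeat h, move left end past it): [z, h] len 2
add k: [z, h, k] len 3
add z (repeat z, move left end past it): [h, k, z] len 3
add p: [h, k, z, p] len 4
add p (repeat p, move left end past it): [p] len 1
add s: [p, s] len 2
add k: [p, s, k] len 3
add g: [p, s, k, g] len 4
add s (repeat s, move left end past it): [k, g, s] len 3
add s (repeat s, move left end past it): [s] len 1
add z: [s, z] len 2
add s (repeat s, move left end past it): [z, s] len 2
add z (repeat z, move left end past it): [s, z] len 2
add k: [s, z, k] len 3
add s (repeat s, move left end past it): [z, k, s] len 3
add g: [z, k, s, g] len 4
Longest all-distinct length: 4.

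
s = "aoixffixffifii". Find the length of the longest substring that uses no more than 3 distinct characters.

12

Extend right; when distinct count exceeds 3, shrink from the left:
add a: window [a] (1 distinct), len 1
add o: window [a, o] (2 distinct), len 2
add i: window [a, o, i] (3 distinct), len 3
add x: window [o, i, x] (3 distinct), len 3
add f: window [i, x, f] (3 distinct), len 3
add f: window [i, x, f, f] (3 distinct), len 4
add i: window [i, x, f, f, i] (3 distinct), len 5
add x: window [i, x, f, f, i, x] (3 distinct), len 6
add f: window [i, x, f, f, i, x, f] (3 distinct), len 7
add f: window [i, x, f, f, i, x, f, f] (3 distinct), len 8
add i: window [i, x, f, f, i, x, f, f, i] (3 distinct), len 9
add f: window [i, x, f, f, i, x, f, f, i, f] (3 distinct), len 10
add i: window [i, x, f, f, i, x, f, f, i, f, i] (3 distinct), len 11
add i: window [i, x, f, f, i, x, f, f, i, f, i, i] (3 distinct), len 12
Longest length with ≤3 distinct: 12.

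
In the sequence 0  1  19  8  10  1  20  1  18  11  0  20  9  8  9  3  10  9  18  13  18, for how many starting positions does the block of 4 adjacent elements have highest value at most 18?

7

(0, 1, 19, 8) → max 19
(1, 19, 8, 10) → max 19
(19, 8, 10, 1) → max 19
(8, 10, 1, 20) → max 20
(10, 1, 20, 1) → max 20
(1, 20, 1, 18) → max 20
(20, 1, 18, 11) → max 20
(1, 18, 11, 0) → max 18  ≤ 18 ✓
(18, 11, 0, 20) → max 20
(11, 0, 20, 9) → max 20
(0, 20, 9, 8) → max 20
(20, 9, 8, 9) → max 20
(9, 8, 9, 3) → max 9  ≤ 18 ✓
(8, 9, 3, 10) → max 10  ≤ 18 ✓
(9, 3, 10, 9) → max 10  ≤ 18 ✓
(3, 10, 9, 18) → max 18  ≤ 18 ✓
(10, 9, 18, 13) → max 18  ≤ 18 ✓
(9, 18, 13, 18) → max 18  ≤ 18 ✓
7 windows satisfy the condition.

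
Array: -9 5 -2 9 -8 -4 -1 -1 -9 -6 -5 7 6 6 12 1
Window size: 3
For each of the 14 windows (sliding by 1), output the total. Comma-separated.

-6, 12, -1, -3, -13, -6, -11, -16, -20, -4, 8, 19, 24, 19

[-9, 5, -2] → sum -6
[5, -2, 9] → sum 12
[-2, 9, -8] → sum -1
[9, -8, -4] → sum -3
[-8, -4, -1] → sum -13
[-4, -1, -1] → sum -6
[-1, -1, -9] → sum -11
[-1, -9, -6] → sum -16
[-9, -6, -5] → sum -20
[-6, -5, 7] → sum -4
[-5, 7, 6] → sum 8
[7, 6, 6] → sum 19
[6, 6, 12] → sum 24
[6, 12, 1] → sum 19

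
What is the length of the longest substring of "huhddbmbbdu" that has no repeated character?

add h: [h] len 1
add u: [h, u] len 2
add h (repeat h, move left end past it): [u, h] len 2
add d: [u, h, d] len 3
add d (repeat d, move left end past it): [d] len 1
add b: [d, b] len 2
add m: [d, b, m] len 3
add b (repeat b, move left end past it): [m, b] len 2
add b (repeat b, move left end past it): [b] len 1
add d: [b, d] len 2
add u: [b, d, u] len 3
Longest all-distinct length: 3.

3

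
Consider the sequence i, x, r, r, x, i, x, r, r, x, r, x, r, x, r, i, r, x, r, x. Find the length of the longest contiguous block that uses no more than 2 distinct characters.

[i] 1 distinct, len 1
[i, x] 2 distinct, len 2
[x, r] 2 distinct, len 2
[x, r, r] 2 distinct, len 3
[x, r, r, x] 2 distinct, len 4
[x, i] 2 distinct, len 2
[x, i, x] 2 distinct, len 3
[x, r] 2 distinct, len 2
[x, r, r] 2 distinct, len 3
[x, r, r, x] 2 distinct, len 4
[x, r, r, x, r] 2 distinct, len 5
[x, r, r, x, r, x] 2 distinct, len 6
[x, r, r, x, r, x, r] 2 distinct, len 7
[x, r, r, x, r, x, r, x] 2 distinct, len 8
[x, r, r, x, r, x, r, x, r] 2 distinct, len 9
[r, i] 2 distinct, len 2
[r, i, r] 2 distinct, len 3
[r, x] 2 distinct, len 2
[r, x, r] 2 distinct, len 3
[r, x, r, x] 2 distinct, len 4
Longest length with ≤2 distinct: 9.

9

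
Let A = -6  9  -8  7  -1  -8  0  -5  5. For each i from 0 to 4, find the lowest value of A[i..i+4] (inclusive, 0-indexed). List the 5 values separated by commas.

-8, -8, -8, -8, -8

Sliding a size-5 window across the 9 values:
(-6, 9, -8, 7, -1) → min -8
(9, -8, 7, -1, -8) → min -8
(-8, 7, -1, -8, 0) → min -8
(7, -1, -8, 0, -5) → min -8
(-1, -8, 0, -5, 5) → min -8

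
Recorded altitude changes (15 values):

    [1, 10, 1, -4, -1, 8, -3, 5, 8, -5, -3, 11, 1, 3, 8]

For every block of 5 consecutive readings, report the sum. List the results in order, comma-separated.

(1, 10, 1, -4, -1) → sum 7
(10, 1, -4, -1, 8) → sum 14
(1, -4, -1, 8, -3) → sum 1
(-4, -1, 8, -3, 5) → sum 5
(-1, 8, -3, 5, 8) → sum 17
(8, -3, 5, 8, -5) → sum 13
(-3, 5, 8, -5, -3) → sum 2
(5, 8, -5, -3, 11) → sum 16
(8, -5, -3, 11, 1) → sum 12
(-5, -3, 11, 1, 3) → sum 7
(-3, 11, 1, 3, 8) → sum 20

7, 14, 1, 5, 17, 13, 2, 16, 12, 7, 20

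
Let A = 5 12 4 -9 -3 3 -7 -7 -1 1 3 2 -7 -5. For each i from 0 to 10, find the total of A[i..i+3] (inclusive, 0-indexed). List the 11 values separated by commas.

(5, 12, 4, -9) → sum 12
(12, 4, -9, -3) → sum 4
(4, -9, -3, 3) → sum -5
(-9, -3, 3, -7) → sum -16
(-3, 3, -7, -7) → sum -14
(3, -7, -7, -1) → sum -12
(-7, -7, -1, 1) → sum -14
(-7, -1, 1, 3) → sum -4
(-1, 1, 3, 2) → sum 5
(1, 3, 2, -7) → sum -1
(3, 2, -7, -5) → sum -7

12, 4, -5, -16, -14, -12, -14, -4, 5, -1, -7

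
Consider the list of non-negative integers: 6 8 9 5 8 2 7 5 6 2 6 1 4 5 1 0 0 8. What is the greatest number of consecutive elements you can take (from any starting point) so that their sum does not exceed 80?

[6] sum 6 len 1
[6, 8] sum 14 len 2
[6, 8, 9] sum 23 len 3
[6, 8, 9, 5] sum 28 len 4
[6, 8, 9, 5, 8] sum 36 len 5
[6, 8, 9, 5, 8, 2] sum 38 len 6
[6, 8, 9, 5, 8, 2, 7] sum 45 len 7
[6, 8, 9, 5, 8, 2, 7, 5] sum 50 len 8
[6, 8, 9, 5, 8, 2, 7, 5, 6] sum 56 len 9
[6, 8, 9, 5, 8, 2, 7, 5, 6, 2] sum 58 len 10
[6, 8, 9, 5, 8, 2, 7, 5, 6, 2, 6] sum 64 len 11
[6, 8, 9, 5, 8, 2, 7, 5, 6, 2, 6, 1] sum 65 len 12
[6, 8, 9, 5, 8, 2, 7, 5, 6, 2, 6, 1, 4] sum 69 len 13
[6, 8, 9, 5, 8, 2, 7, 5, 6, 2, 6, 1, 4, 5] sum 74 len 14
[6, 8, 9, 5, 8, 2, 7, 5, 6, 2, 6, 1, 4, 5, 1] sum 75 len 15
[6, 8, 9, 5, 8, 2, 7, 5, 6, 2, 6, 1, 4, 5, 1, 0] sum 75 len 16
[6, 8, 9, 5, 8, 2, 7, 5, 6, 2, 6, 1, 4, 5, 1, 0, 0] sum 75 len 17
[8, 9, 5, 8, 2, 7, 5, 6, 2, 6, 1, 4, 5, 1, 0, 0, 8] sum 77 len 17
Longest length seen: 17.

17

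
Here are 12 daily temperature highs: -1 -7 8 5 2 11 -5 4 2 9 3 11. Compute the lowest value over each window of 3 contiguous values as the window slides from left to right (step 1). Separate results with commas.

(-1, -7, 8) → min -7
(-7, 8, 5) → min -7
(8, 5, 2) → min 2
(5, 2, 11) → min 2
(2, 11, -5) → min -5
(11, -5, 4) → min -5
(-5, 4, 2) → min -5
(4, 2, 9) → min 2
(2, 9, 3) → min 2
(9, 3, 11) → min 3

-7, -7, 2, 2, -5, -5, -5, 2, 2, 3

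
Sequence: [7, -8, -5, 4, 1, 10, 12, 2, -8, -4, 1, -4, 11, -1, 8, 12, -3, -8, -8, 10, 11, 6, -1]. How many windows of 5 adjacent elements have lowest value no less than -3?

2

7 -8 -5 4 1 → min -8
-8 -5 4 1 10 → min -8
-5 4 1 10 12 → min -5
4 1 10 12 2 → min 1  ≥ -3 ✓
1 10 12 2 -8 → min -8
10 12 2 -8 -4 → min -8
12 2 -8 -4 1 → min -8
2 -8 -4 1 -4 → min -8
-8 -4 1 -4 11 → min -8
-4 1 -4 11 -1 → min -4
1 -4 11 -1 8 → min -4
-4 11 -1 8 12 → min -4
11 -1 8 12 -3 → min -3  ≥ -3 ✓
-1 8 12 -3 -8 → min -8
8 12 -3 -8 -8 → min -8
12 -3 -8 -8 10 → min -8
-3 -8 -8 10 11 → min -8
-8 -8 10 11 6 → min -8
-8 10 11 6 -1 → min -8
2 windows satisfy the condition.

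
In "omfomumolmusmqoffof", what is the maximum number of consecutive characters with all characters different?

add o: [o] len 1
add m: [o, m] len 2
add f: [o, m, f] len 3
add o (repeat o, move left end past it): [m, f, o] len 3
add m (repeat m, move left end past it): [f, o, m] len 3
add u: [f, o, m, u] len 4
add m (repeat m, move left end past it): [u, m] len 2
add o: [u, m, o] len 3
add l: [u, m, o, l] len 4
add m (repeat m, move left end past it): [o, l, m] len 3
add u: [o, l, m, u] len 4
add s: [o, l, m, u, s] len 5
add m (repeat m, move left end past it): [u, s, m] len 3
add q: [u, s, m, q] len 4
add o: [u, s, m, q, o] len 5
add f: [u, s, m, q, o, f] len 6
add f (repeat f, move left end past it): [f] len 1
add o: [f, o] len 2
add f (repeat f, move left end past it): [o, f] len 2
Longest all-distinct length: 6.

6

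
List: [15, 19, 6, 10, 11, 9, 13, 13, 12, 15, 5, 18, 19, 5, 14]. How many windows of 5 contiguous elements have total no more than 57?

[15, 19, 6, 10, 11] → sum 61
[19, 6, 10, 11, 9] → sum 55  ≤ 57 ✓
[6, 10, 11, 9, 13] → sum 49  ≤ 57 ✓
[10, 11, 9, 13, 13] → sum 56  ≤ 57 ✓
[11, 9, 13, 13, 12] → sum 58
[9, 13, 13, 12, 15] → sum 62
[13, 13, 12, 15, 5] → sum 58
[13, 12, 15, 5, 18] → sum 63
[12, 15, 5, 18, 19] → sum 69
[15, 5, 18, 19, 5] → sum 62
[5, 18, 19, 5, 14] → sum 61
3 windows satisfy the condition.

3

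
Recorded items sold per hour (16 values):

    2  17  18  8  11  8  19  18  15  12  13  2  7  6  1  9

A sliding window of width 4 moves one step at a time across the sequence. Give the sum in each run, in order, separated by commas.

Sliding a size-4 window across the 16 values:
(2, 17, 18, 8) → sum 45
(17, 18, 8, 11) → sum 54
(18, 8, 11, 8) → sum 45
(8, 11, 8, 19) → sum 46
(11, 8, 19, 18) → sum 56
(8, 19, 18, 15) → sum 60
(19, 18, 15, 12) → sum 64
(18, 15, 12, 13) → sum 58
(15, 12, 13, 2) → sum 42
(12, 13, 2, 7) → sum 34
(13, 2, 7, 6) → sum 28
(2, 7, 6, 1) → sum 16
(7, 6, 1, 9) → sum 23

45, 54, 45, 46, 56, 60, 64, 58, 42, 34, 28, 16, 23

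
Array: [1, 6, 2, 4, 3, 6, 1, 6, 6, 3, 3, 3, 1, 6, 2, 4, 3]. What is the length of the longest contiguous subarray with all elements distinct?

5

[1] len 1
[1, 6] len 2
[1, 6, 2] len 3
[1, 6, 2, 4] len 4
[1, 6, 2, 4, 3] len 5
[2, 4, 3, 6] len 4
[2, 4, 3, 6, 1] len 5
[1, 6] len 2
[6] len 1
[6, 3] len 2
[3] len 1
[3] len 1
[3, 1] len 2
[3, 1, 6] len 3
[3, 1, 6, 2] len 4
[3, 1, 6, 2, 4] len 5
[1, 6, 2, 4, 3] len 5
Longest all-distinct length: 5.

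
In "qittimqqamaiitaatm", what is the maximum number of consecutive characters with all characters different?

4

add q: [q] len 1
add i: [q, i] len 2
add t: [q, i, t] len 3
add t (repeat t, move left end past it): [t] len 1
add i: [t, i] len 2
add m: [t, i, m] len 3
add q: [t, i, m, q] len 4
add q (repeat q, move left end past it): [q] len 1
add a: [q, a] len 2
add m: [q, a, m] len 3
add a (repeat a, move left end past it): [m, a] len 2
add i: [m, a, i] len 3
add i (repeat i, move left end past it): [i] len 1
add t: [i, t] len 2
add a: [i, t, a] len 3
add a (repeat a, move left end past it): [a] len 1
add t: [a, t] len 2
add m: [a, t, m] len 3
Longest all-distinct length: 4.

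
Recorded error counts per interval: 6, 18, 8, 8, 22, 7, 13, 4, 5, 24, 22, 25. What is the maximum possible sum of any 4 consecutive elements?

6 18 8 8 → sum 40
18 8 8 22 → sum 56
8 8 22 7 → sum 45
8 22 7 13 → sum 50
22 7 13 4 → sum 46
7 13 4 5 → sum 29
13 4 5 24 → sum 46
4 5 24 22 → sum 55
5 24 22 25 → sum 76
Maximum of these is 76.

76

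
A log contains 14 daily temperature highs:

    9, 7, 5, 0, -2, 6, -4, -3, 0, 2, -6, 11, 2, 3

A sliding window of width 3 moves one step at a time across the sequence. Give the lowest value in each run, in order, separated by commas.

5, 0, -2, -2, -4, -4, -4, -3, -6, -6, -6, 2

[9, 7, 5] → min 5
[7, 5, 0] → min 0
[5, 0, -2] → min -2
[0, -2, 6] → min -2
[-2, 6, -4] → min -4
[6, -4, -3] → min -4
[-4, -3, 0] → min -4
[-3, 0, 2] → min -3
[0, 2, -6] → min -6
[2, -6, 11] → min -6
[-6, 11, 2] → min -6
[11, 2, 3] → min 2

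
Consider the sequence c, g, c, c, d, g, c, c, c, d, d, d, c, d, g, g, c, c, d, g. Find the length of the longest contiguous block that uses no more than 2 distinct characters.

8

[c] 1 distinct, len 1
[c, g] 2 distinct, len 2
[c, g, c] 2 distinct, len 3
[c, g, c, c] 2 distinct, len 4
[c, c, d] 2 distinct, len 3
[d, g] 2 distinct, len 2
[g, c] 2 distinct, len 2
[g, c, c] 2 distinct, len 3
[g, c, c, c] 2 distinct, len 4
[c, c, c, d] 2 distinct, len 4
[c, c, c, d, d] 2 distinct, len 5
[c, c, c, d, d, d] 2 distinct, len 6
[c, c, c, d, d, d, c] 2 distinct, len 7
[c, c, c, d, d, d, c, d] 2 distinct, len 8
[d, g] 2 distinct, len 2
[d, g, g] 2 distinct, len 3
[g, g, c] 2 distinct, len 3
[g, g, c, c] 2 distinct, len 4
[c, c, d] 2 distinct, len 3
[d, g] 2 distinct, len 2
Longest length with ≤2 distinct: 8.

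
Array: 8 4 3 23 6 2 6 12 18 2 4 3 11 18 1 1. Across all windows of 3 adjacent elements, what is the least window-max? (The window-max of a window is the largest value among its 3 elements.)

(8, 4, 3) → max 8
(4, 3, 23) → max 23
(3, 23, 6) → max 23
(23, 6, 2) → max 23
(6, 2, 6) → max 6
(2, 6, 12) → max 12
(6, 12, 18) → max 18
(12, 18, 2) → max 18
(18, 2, 4) → max 18
(2, 4, 3) → max 4
(4, 3, 11) → max 11
(3, 11, 18) → max 18
(11, 18, 1) → max 18
(18, 1, 1) → max 18
Least of these is 4.

4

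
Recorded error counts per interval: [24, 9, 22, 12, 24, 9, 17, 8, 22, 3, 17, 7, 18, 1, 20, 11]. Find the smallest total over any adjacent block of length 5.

(24, 9, 22, 12, 24) → sum 91
(9, 22, 12, 24, 9) → sum 76
(22, 12, 24, 9, 17) → sum 84
(12, 24, 9, 17, 8) → sum 70
(24, 9, 17, 8, 22) → sum 80
(9, 17, 8, 22, 3) → sum 59
(17, 8, 22, 3, 17) → sum 67
(8, 22, 3, 17, 7) → sum 57
(22, 3, 17, 7, 18) → sum 67
(3, 17, 7, 18, 1) → sum 46
(17, 7, 18, 1, 20) → sum 63
(7, 18, 1, 20, 11) → sum 57
Smallest of these is 46.

46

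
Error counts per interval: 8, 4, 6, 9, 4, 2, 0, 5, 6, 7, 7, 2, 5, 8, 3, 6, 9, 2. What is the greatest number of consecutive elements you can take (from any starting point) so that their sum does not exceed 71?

add 8: [8] sum 8, len 1
add 4: [8, 4] sum 12, len 2
add 6: [8, 4, 6] sum 18, len 3
add 9: [8, 4, 6, 9] sum 27, len 4
add 4: [8, 4, 6, 9, 4] sum 31, len 5
add 2: [8, 4, 6, 9, 4, 2] sum 33, len 6
add 0: [8, 4, 6, 9, 4, 2, 0] sum 33, len 7
add 5: [8, 4, 6, 9, 4, 2, 0, 5] sum 38, len 8
add 6: [8, 4, 6, 9, 4, 2, 0, 5, 6] sum 44, len 9
add 7: [8, 4, 6, 9, 4, 2, 0, 5, 6, 7] sum 51, len 10
add 7: [8, 4, 6, 9, 4, 2, 0, 5, 6, 7, 7] sum 58, len 11
add 2: [8, 4, 6, 9, 4, 2, 0, 5, 6, 7, 7, 2] sum 60, len 12
add 5: [8, 4, 6, 9, 4, 2, 0, 5, 6, 7, 7, 2, 5] sum 65, len 13
add 8: [4, 6, 9, 4, 2, 0, 5, 6, 7, 7, 2, 5, 8] sum 65, len 13
add 3: [4, 6, 9, 4, 2, 0, 5, 6, 7, 7, 2, 5, 8, 3] sum 68, len 14
add 6: [6, 9, 4, 2, 0, 5, 6, 7, 7, 2, 5, 8, 3, 6] sum 70, len 14
add 9: [4, 2, 0, 5, 6, 7, 7, 2, 5, 8, 3, 6, 9] sum 64, len 13
add 2: [4, 2, 0, 5, 6, 7, 7, 2, 5, 8, 3, 6, 9, 2] sum 66, len 14
Longest length seen: 14.

14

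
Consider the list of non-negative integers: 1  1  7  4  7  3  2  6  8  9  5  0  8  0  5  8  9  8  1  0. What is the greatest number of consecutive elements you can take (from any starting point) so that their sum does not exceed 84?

add 1: [1] sum 1, len 1
add 1: [1, 1] sum 2, len 2
add 7: [1, 1, 7] sum 9, len 3
add 4: [1, 1, 7, 4] sum 13, len 4
add 7: [1, 1, 7, 4, 7] sum 20, len 5
add 3: [1, 1, 7, 4, 7, 3] sum 23, len 6
add 2: [1, 1, 7, 4, 7, 3, 2] sum 25, len 7
add 6: [1, 1, 7, 4, 7, 3, 2, 6] sum 31, len 8
add 8: [1, 1, 7, 4, 7, 3, 2, 6, 8] sum 39, len 9
add 9: [1, 1, 7, 4, 7, 3, 2, 6, 8, 9] sum 48, len 10
add 5: [1, 1, 7, 4, 7, 3, 2, 6, 8, 9, 5] sum 53, len 11
add 0: [1, 1, 7, 4, 7, 3, 2, 6, 8, 9, 5, 0] sum 53, len 12
add 8: [1, 1, 7, 4, 7, 3, 2, 6, 8, 9, 5, 0, 8] sum 61, len 13
add 0: [1, 1, 7, 4, 7, 3, 2, 6, 8, 9, 5, 0, 8, 0] sum 61, len 14
add 5: [1, 1, 7, 4, 7, 3, 2, 6, 8, 9, 5, 0, 8, 0, 5] sum 66, len 15
add 8: [1, 1, 7, 4, 7, 3, 2, 6, 8, 9, 5, 0, 8, 0, 5, 8] sum 74, len 16
add 9: [1, 1, 7, 4, 7, 3, 2, 6, 8, 9, 5, 0, 8, 0, 5, 8, 9] sum 83, len 17
add 8: [4, 7, 3, 2, 6, 8, 9, 5, 0, 8, 0, 5, 8, 9, 8] sum 82, len 15
add 1: [4, 7, 3, 2, 6, 8, 9, 5, 0, 8, 0, 5, 8, 9, 8, 1] sum 83, len 16
add 0: [4, 7, 3, 2, 6, 8, 9, 5, 0, 8, 0, 5, 8, 9, 8, 1, 0] sum 83, len 17
Longest length seen: 17.

17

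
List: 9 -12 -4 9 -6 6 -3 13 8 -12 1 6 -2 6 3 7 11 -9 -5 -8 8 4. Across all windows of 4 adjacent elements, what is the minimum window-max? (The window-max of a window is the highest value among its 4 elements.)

9 -12 -4 9 → max 9
-12 -4 9 -6 → max 9
-4 9 -6 6 → max 9
9 -6 6 -3 → max 9
-6 6 -3 13 → max 13
6 -3 13 8 → max 13
-3 13 8 -12 → max 13
13 8 -12 1 → max 13
8 -12 1 6 → max 8
-12 1 6 -2 → max 6
1 6 -2 6 → max 6
6 -2 6 3 → max 6
-2 6 3 7 → max 7
6 3 7 11 → max 11
3 7 11 -9 → max 11
7 11 -9 -5 → max 11
11 -9 -5 -8 → max 11
-9 -5 -8 8 → max 8
-5 -8 8 4 → max 8
Minimum of these is 6.

6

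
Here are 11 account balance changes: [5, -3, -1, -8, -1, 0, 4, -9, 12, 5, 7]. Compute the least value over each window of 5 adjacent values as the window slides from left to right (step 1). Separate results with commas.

(5, -3, -1, -8, -1) → min -8
(-3, -1, -8, -1, 0) → min -8
(-1, -8, -1, 0, 4) → min -8
(-8, -1, 0, 4, -9) → min -9
(-1, 0, 4, -9, 12) → min -9
(0, 4, -9, 12, 5) → min -9
(4, -9, 12, 5, 7) → min -9

-8, -8, -8, -9, -9, -9, -9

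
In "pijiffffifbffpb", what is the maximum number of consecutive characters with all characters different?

[p] len 1
[p, i] len 2
[p, i, j] len 3
[j, i] len 2
[j, i, f] len 3
[f] len 1
[f] len 1
[f] len 1
[f, i] len 2
[i, f] len 2
[i, f, b] len 3
[b, f] len 2
[f] len 1
[f, p] len 2
[f, p, b] len 3
Longest all-distinct length: 3.

3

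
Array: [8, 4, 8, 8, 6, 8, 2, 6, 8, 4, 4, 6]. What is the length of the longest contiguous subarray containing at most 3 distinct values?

7

[8] 1 distinct, len 1
[8, 4] 2 distinct, len 2
[8, 4, 8] 2 distinct, len 3
[8, 4, 8, 8] 2 distinct, len 4
[8, 4, 8, 8, 6] 3 distinct, len 5
[8, 4, 8, 8, 6, 8] 3 distinct, len 6
[8, 8, 6, 8, 2] 3 distinct, len 5
[8, 8, 6, 8, 2, 6] 3 distinct, len 6
[8, 8, 6, 8, 2, 6, 8] 3 distinct, len 7
[6, 8, 4] 3 distinct, len 3
[6, 8, 4, 4] 3 distinct, len 4
[6, 8, 4, 4, 6] 3 distinct, len 5
Longest length with ≤3 distinct: 7.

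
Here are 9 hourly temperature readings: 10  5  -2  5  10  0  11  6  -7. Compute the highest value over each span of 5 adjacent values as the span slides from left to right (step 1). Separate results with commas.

10, 10, 11, 11, 11

10 5 -2 5 10 → max 10
5 -2 5 10 0 → max 10
-2 5 10 0 11 → max 11
5 10 0 11 6 → max 11
10 0 11 6 -7 → max 11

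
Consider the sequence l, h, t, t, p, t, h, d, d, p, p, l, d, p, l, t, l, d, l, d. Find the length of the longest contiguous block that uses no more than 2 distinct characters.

4

[l] 1 distinct, len 1
[l, h] 2 distinct, len 2
[h, t] 2 distinct, len 2
[h, t, t] 2 distinct, len 3
[t, t, p] 2 distinct, len 3
[t, t, p, t] 2 distinct, len 4
[t, h] 2 distinct, len 2
[h, d] 2 distinct, len 2
[h, d, d] 2 distinct, len 3
[d, d, p] 2 distinct, len 3
[d, d, p, p] 2 distinct, len 4
[p, p, l] 2 distinct, len 3
[l, d] 2 distinct, len 2
[d, p] 2 distinct, len 2
[p, l] 2 distinct, len 2
[l, t] 2 distinct, len 2
[l, t, l] 2 distinct, len 3
[l, d] 2 distinct, len 2
[l, d, l] 2 distinct, len 3
[l, d, l, d] 2 distinct, len 4
Longest length with ≤2 distinct: 4.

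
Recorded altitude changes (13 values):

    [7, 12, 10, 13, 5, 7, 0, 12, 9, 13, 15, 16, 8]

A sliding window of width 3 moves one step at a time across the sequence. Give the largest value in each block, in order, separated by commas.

7 12 10 → max 12
12 10 13 → max 13
10 13 5 → max 13
13 5 7 → max 13
5 7 0 → max 7
7 0 12 → max 12
0 12 9 → max 12
12 9 13 → max 13
9 13 15 → max 15
13 15 16 → max 16
15 16 8 → max 16

12, 13, 13, 13, 7, 12, 12, 13, 15, 16, 16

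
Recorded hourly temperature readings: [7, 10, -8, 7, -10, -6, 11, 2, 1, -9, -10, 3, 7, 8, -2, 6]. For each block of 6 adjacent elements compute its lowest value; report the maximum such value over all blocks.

Each size-6 window and its min:
(7, 10, -8, 7, -10, -6) → min -10
(10, -8, 7, -10, -6, 11) → min -10
(-8, 7, -10, -6, 11, 2) → min -10
(7, -10, -6, 11, 2, 1) → min -10
(-10, -6, 11, 2, 1, -9) → min -10
(-6, 11, 2, 1, -9, -10) → min -10
(11, 2, 1, -9, -10, 3) → min -10
(2, 1, -9, -10, 3, 7) → min -10
(1, -9, -10, 3, 7, 8) → min -10
(-9, -10, 3, 7, 8, -2) → min -10
(-10, 3, 7, 8, -2, 6) → min -10
Maximum of these is -10.

-10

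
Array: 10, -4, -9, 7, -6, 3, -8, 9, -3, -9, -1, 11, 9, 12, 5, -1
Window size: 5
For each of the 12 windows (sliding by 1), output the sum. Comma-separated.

(10, -4, -9, 7, -6) → sum -2
(-4, -9, 7, -6, 3) → sum -9
(-9, 7, -6, 3, -8) → sum -13
(7, -6, 3, -8, 9) → sum 5
(-6, 3, -8, 9, -3) → sum -5
(3, -8, 9, -3, -9) → sum -8
(-8, 9, -3, -9, -1) → sum -12
(9, -3, -9, -1, 11) → sum 7
(-3, -9, -1, 11, 9) → sum 7
(-9, -1, 11, 9, 12) → sum 22
(-1, 11, 9, 12, 5) → sum 36
(11, 9, 12, 5, -1) → sum 36

-2, -9, -13, 5, -5, -8, -12, 7, 7, 22, 36, 36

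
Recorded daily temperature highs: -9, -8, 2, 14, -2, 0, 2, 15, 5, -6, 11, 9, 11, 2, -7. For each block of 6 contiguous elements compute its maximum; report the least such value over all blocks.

Window maxs for each of the 10 positions:
(-9, -8, 2, 14, -2, 0) → max 14
(-8, 2, 14, -2, 0, 2) → max 14
(2, 14, -2, 0, 2, 15) → max 15
(14, -2, 0, 2, 15, 5) → max 15
(-2, 0, 2, 15, 5, -6) → max 15
(0, 2, 15, 5, -6, 11) → max 15
(2, 15, 5, -6, 11, 9) → max 15
(15, 5, -6, 11, 9, 11) → max 15
(5, -6, 11, 9, 11, 2) → max 11
(-6, 11, 9, 11, 2, -7) → max 11
Least of these is 11.

11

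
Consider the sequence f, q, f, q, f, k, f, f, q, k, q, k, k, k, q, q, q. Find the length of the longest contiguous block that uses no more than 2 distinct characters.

9

add f: window [f] (1 distinct), len 1
add q: window [f, q] (2 distinct), len 2
add f: window [f, q, f] (2 distinct), len 3
add q: window [f, q, f, q] (2 distinct), len 4
add f: window [f, q, f, q, f] (2 distinct), len 5
add k: window [f, k] (2 distinct), len 2
add f: window [f, k, f] (2 distinct), len 3
add f: window [f, k, f, f] (2 distinct), len 4
add q: window [f, f, q] (2 distinct), len 3
add k: window [q, k] (2 distinct), len 2
add q: window [q, k, q] (2 distinct), len 3
add k: window [q, k, q, k] (2 distinct), len 4
add k: window [q, k, q, k, k] (2 distinct), len 5
add k: window [q, k, q, k, k, k] (2 distinct), len 6
add q: window [q, k, q, k, k, k, q] (2 distinct), len 7
add q: window [q, k, q, k, k, k, q, q] (2 distinct), len 8
add q: window [q, k, q, k, k, k, q, q, q] (2 distinct), len 9
Longest length with ≤2 distinct: 9.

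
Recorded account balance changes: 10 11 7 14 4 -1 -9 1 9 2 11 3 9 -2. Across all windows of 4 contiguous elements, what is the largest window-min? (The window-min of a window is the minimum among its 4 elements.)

7

Window mins for each of the 11 positions:
(10, 11, 7, 14) → min 7
(11, 7, 14, 4) → min 4
(7, 14, 4, -1) → min -1
(14, 4, -1, -9) → min -9
(4, -1, -9, 1) → min -9
(-1, -9, 1, 9) → min -9
(-9, 1, 9, 2) → min -9
(1, 9, 2, 11) → min 1
(9, 2, 11, 3) → min 2
(2, 11, 3, 9) → min 2
(11, 3, 9, -2) → min -2
Largest of these is 7.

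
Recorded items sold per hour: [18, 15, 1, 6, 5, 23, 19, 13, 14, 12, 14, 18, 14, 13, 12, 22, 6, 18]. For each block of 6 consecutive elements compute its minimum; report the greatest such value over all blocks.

(18, 15, 1, 6, 5, 23) → min 1
(15, 1, 6, 5, 23, 19) → min 1
(1, 6, 5, 23, 19, 13) → min 1
(6, 5, 23, 19, 13, 14) → min 5
(5, 23, 19, 13, 14, 12) → min 5
(23, 19, 13, 14, 12, 14) → min 12
(19, 13, 14, 12, 14, 18) → min 12
(13, 14, 12, 14, 18, 14) → min 12
(14, 12, 14, 18, 14, 13) → min 12
(12, 14, 18, 14, 13, 12) → min 12
(14, 18, 14, 13, 12, 22) → min 12
(18, 14, 13, 12, 22, 6) → min 6
(14, 13, 12, 22, 6, 18) → min 6
Greatest of these is 12.

12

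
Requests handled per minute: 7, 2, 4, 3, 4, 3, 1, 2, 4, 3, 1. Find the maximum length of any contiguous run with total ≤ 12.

5

add 7: [7] sum 7, len 1
add 2: [7, 2] sum 9, len 2
add 4: [2, 4] sum 6, len 2
add 3: [2, 4, 3] sum 9, len 3
add 4: [4, 3, 4] sum 11, len 3
add 3: [3, 4, 3] sum 10, len 3
add 1: [3, 4, 3, 1] sum 11, len 4
add 2: [4, 3, 1, 2] sum 10, len 4
add 4: [3, 1, 2, 4] sum 10, len 4
add 3: [1, 2, 4, 3] sum 10, len 4
add 1: [1, 2, 4, 3, 1] sum 11, len 5
Longest length seen: 5.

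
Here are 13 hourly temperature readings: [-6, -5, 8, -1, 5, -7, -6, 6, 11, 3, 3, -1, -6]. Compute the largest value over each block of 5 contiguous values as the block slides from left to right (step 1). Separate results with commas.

Sliding a size-5 window across the 13 values:
[-6, -5, 8, -1, 5] → max 8
[-5, 8, -1, 5, -7] → max 8
[8, -1, 5, -7, -6] → max 8
[-1, 5, -7, -6, 6] → max 6
[5, -7, -6, 6, 11] → max 11
[-7, -6, 6, 11, 3] → max 11
[-6, 6, 11, 3, 3] → max 11
[6, 11, 3, 3, -1] → max 11
[11, 3, 3, -1, -6] → max 11

8, 8, 8, 6, 11, 11, 11, 11, 11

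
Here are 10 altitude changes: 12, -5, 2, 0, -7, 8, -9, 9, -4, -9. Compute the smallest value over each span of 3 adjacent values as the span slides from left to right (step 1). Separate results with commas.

[12, -5, 2] → min -5
[-5, 2, 0] → min -5
[2, 0, -7] → min -7
[0, -7, 8] → min -7
[-7, 8, -9] → min -9
[8, -9, 9] → min -9
[-9, 9, -4] → min -9
[9, -4, -9] → min -9

-5, -5, -7, -7, -9, -9, -9, -9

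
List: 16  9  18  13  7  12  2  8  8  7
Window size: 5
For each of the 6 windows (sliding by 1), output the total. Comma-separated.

16 9 18 13 7 → sum 63
9 18 13 7 12 → sum 59
18 13 7 12 2 → sum 52
13 7 12 2 8 → sum 42
7 12 2 8 8 → sum 37
12 2 8 8 7 → sum 37

63, 59, 52, 42, 37, 37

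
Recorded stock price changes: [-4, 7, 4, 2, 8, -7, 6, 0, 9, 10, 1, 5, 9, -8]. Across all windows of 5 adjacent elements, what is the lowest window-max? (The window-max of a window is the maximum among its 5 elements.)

-4 7 4 2 8 → max 8
7 4 2 8 -7 → max 8
4 2 8 -7 6 → max 8
2 8 -7 6 0 → max 8
8 -7 6 0 9 → max 9
-7 6 0 9 10 → max 10
6 0 9 10 1 → max 10
0 9 10 1 5 → max 10
9 10 1 5 9 → max 10
10 1 5 9 -8 → max 10
Lowest of these is 8.

8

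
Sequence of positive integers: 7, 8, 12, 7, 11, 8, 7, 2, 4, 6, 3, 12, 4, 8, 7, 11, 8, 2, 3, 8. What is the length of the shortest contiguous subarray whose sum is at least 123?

17

Extend right; whenever the sum reaches 123, record the length and shrink from the left:
add 7: running sum 7 < 123
add 8: running sum 15 < 123
add 12: running sum 27 < 123
add 7: running sum 34 < 123
add 11: running sum 45 < 123
add 8: running sum 53 < 123
add 7: running sum 60 < 123
add 2: running sum 62 < 123
add 4: running sum 66 < 123
add 6: running sum 72 < 123
add 3: running sum 75 < 123
add 12: running sum 87 < 123
add 4: running sum 91 < 123
add 8: running sum 99 < 123
add 7: running sum 106 < 123
add 11: running sum 117 < 123
end 16: [7, 8, 12, 7, 11, 8, 7, 2, 4, 6, 3, 12, 4, 8, 7, 11, 8] sum 125, len 17
end 17: [7, 8, 12, 7, 11, 8, 7, 2, 4, 6, 3, 12, 4, 8, 7, 11, 8, 2] sum 127, len 18
end 18: [8, 12, 7, 11, 8, 7, 2, 4, 6, 3, 12, 4, 8, 7, 11, 8, 2, 3] sum 123, len 18
end 19: [12, 7, 11, 8, 7, 2, 4, 6, 3, 12, 4, 8, 7, 11, 8, 2, 3, 8] sum 123, len 18
Shortest qualifying length: 17.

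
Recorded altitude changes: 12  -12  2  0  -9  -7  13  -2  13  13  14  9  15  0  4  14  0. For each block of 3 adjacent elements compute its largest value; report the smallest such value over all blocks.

0

12 -12 2 → max 12
-12 2 0 → max 2
2 0 -9 → max 2
0 -9 -7 → max 0
-9 -7 13 → max 13
-7 13 -2 → max 13
13 -2 13 → max 13
-2 13 13 → max 13
13 13 14 → max 14
13 14 9 → max 14
14 9 15 → max 15
9 15 0 → max 15
15 0 4 → max 15
0 4 14 → max 14
4 14 0 → max 14
Smallest of these is 0.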